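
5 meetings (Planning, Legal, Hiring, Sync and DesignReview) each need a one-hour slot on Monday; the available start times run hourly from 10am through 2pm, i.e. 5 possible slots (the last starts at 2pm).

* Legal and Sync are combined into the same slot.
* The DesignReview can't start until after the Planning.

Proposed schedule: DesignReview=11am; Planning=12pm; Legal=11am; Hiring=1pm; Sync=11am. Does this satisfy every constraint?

Legal and Sync are combined into the same slot — holds.
The DesignReview can't start until after the Planning — violated.

Invalid. The DesignReview can't start until after the Planning.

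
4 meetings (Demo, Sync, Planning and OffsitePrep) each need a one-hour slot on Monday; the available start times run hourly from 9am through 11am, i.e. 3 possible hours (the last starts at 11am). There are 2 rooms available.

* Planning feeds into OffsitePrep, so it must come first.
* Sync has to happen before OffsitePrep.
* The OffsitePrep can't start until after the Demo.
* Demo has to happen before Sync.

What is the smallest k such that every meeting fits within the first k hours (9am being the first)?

The precedence chain requires at least 3 distinct hours.
With at most 2 per hour and 4 meetings, at least 2 hours are needed.
3 works (last occupied hour: 11am): for example Sync=10am, Demo=9am, Planning=9am, OffsitePrep=11am.

3 hours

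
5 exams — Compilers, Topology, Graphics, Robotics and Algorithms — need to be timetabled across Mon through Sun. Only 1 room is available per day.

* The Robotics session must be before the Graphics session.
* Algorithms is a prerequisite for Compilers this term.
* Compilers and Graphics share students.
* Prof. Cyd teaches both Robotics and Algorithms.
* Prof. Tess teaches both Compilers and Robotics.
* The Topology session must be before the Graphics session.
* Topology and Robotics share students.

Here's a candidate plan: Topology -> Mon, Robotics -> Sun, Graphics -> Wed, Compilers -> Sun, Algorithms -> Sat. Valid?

Prof. Tess teaches both Compilers and Robotics — violated.
Algorithms is a prerequisite for Compilers this term — holds.
The Topology session must be before the Graphics session — holds.
The Robotics session must be before the Graphics session — violated.
Topology and Robotics share students — holds.
Compilers and Graphics share students — holds.
Only 1 room is available per day — violated.
Prof. Cyd teaches both Robotics and Algorithms — holds.

No — it violates: Prof. Tess teaches both Compilers and Robotics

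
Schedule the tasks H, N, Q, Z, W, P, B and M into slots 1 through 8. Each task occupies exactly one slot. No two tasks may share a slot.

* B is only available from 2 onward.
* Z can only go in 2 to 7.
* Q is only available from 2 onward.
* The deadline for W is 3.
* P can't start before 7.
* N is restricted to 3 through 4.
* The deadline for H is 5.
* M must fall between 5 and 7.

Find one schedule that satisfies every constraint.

Z=4; M=5; P=7; B=8; Q=6; N=3; W=1; H=2

Checking: N=3 in [3,4]; B=8 in [2,8]; M=5 in [5,7]; Z=4 in [2,7]; Q=6 in [2,8]; P=7 in [7,8]; H=2 in [1,5]; W=1 in [1,3]; max 1 per slot (cap 1).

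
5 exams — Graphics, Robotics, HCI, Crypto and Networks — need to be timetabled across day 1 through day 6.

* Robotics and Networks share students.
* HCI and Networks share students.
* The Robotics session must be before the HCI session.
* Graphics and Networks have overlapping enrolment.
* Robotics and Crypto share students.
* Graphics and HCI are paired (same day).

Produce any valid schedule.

Robotics in day 1, HCI in day 2, Graphics in day 2, Networks in day 3, Crypto in day 2

Checking: Robotics(day 1) before HCI(day 2); HCI(day 2) != Networks(day 3); Robotics(day 1) != Networks(day 3); Robotics(day 1) != Crypto(day 2); Graphics(day 2) != Networks(day 3); Graphics = HCI = day 2.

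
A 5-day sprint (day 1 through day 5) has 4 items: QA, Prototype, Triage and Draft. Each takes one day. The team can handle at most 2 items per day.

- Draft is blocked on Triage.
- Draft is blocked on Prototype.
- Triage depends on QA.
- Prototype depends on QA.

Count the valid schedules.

Splitting on QA: it can be day 1 (14), day 2 (5), day 3 (1). Listing each branch's schedules as (Prototype, Triage, Draft) by day number:
QA=day 1: (2,2,3) (2,2,4) (2,2,5) (2,3,4) (2,3,5) (2,4,5) (3,2,4) (3,2,5) (3,3,4) (3,3,5) (3,4,5) (4,2,5) (4,3,5) (4,4,5) — 14.
QA=day 2: (3,3,4) (3,3,5) (3,4,5) (4,3,5) (4,4,5) — 5.
QA=day 3: (4,4,5) — 1.
Summing: 14 + 5 + 1 = 20.

20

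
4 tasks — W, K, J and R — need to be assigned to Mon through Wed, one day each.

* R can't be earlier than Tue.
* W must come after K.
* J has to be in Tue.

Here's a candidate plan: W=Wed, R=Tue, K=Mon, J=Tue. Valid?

J has to be in Tue — holds.
R can't be earlier than Tue — holds.
W must come after K — holds.

Valid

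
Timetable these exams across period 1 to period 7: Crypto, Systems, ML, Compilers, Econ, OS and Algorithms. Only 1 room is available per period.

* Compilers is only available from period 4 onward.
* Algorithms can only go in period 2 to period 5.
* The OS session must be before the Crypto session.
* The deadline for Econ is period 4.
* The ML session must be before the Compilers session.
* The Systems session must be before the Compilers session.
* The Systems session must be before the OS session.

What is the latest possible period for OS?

Precedence pushes OS to at least period 2; downstream work caps OS at period 6.
OS at period 6 is achievable: Crypto in period 7; Econ in period 1; ML in period 3; Compilers in period 4; OS in period 6; Algorithms in period 5; Systems in period 2.

period 6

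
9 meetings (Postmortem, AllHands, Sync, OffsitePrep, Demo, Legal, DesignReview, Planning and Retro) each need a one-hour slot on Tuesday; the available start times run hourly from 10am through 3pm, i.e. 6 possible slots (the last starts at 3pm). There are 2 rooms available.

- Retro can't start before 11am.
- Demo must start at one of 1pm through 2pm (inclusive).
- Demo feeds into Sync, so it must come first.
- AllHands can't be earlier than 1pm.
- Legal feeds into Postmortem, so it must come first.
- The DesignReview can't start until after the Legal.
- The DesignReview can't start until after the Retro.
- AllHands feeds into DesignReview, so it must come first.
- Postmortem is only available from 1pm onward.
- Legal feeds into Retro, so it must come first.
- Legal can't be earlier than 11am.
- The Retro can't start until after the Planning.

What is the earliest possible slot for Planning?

10am

Downstream work caps Planning at 1pm.
Planning at 10am is achievable: Sync=2pm, Demo=1pm, Planning=10am, Legal=11am, AllHands=2pm, Retro=12pm, DesignReview=3pm, OffsitePrep=10am, Postmortem=1pm.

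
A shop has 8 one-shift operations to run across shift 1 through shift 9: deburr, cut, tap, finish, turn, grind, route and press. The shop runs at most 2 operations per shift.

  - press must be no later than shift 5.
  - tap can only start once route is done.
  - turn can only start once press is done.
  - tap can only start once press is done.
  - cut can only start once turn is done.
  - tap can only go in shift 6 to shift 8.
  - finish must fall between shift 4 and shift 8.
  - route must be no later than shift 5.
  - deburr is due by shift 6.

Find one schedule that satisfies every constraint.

turn -> shift 2; press -> shift 1; deburr -> shift 2; route -> shift 1; grind -> shift 3; tap -> shift 6; finish -> shift 4; cut -> shift 3

Checking: turn(shift 2) before cut(shift 3); route(shift 1) before tap(shift 6); press(shift 1) before tap(shift 6); press(shift 1) before turn(shift 2); press=shift 1 in [shift 1,shift 5]; finish=shift 4 in [shift 4,shift 8]; route=shift 1 in [shift 1,shift 5]; tap=shift 6 in [shift 6,shift 8]; deburr=shift 2 in [shift 1,shift 6]; max 2 per shift (cap 2).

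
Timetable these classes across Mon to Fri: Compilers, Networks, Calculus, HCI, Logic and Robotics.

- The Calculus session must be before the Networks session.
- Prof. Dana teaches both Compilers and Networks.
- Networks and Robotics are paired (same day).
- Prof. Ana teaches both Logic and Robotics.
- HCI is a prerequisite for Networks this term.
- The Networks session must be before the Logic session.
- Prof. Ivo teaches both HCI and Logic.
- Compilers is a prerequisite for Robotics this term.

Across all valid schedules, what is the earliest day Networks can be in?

Precedence pushes Networks to at least Tue; downstream work caps Networks at Thu.
Networks at Tue is achievable: Logic in Wed, HCI in Mon, Compilers in Mon, Robotics in Tue, Calculus in Mon, Networks in Tue.

Tue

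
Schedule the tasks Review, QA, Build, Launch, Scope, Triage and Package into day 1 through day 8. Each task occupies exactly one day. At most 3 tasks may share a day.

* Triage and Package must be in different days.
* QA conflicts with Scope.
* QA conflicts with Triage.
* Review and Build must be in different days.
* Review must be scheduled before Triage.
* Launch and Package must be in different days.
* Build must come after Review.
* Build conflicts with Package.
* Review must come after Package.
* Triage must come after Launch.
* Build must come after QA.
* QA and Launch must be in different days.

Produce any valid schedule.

Scope -> day 2, Package -> day 1, Triage -> day 3, Launch -> day 2, QA -> day 1, Build -> day 3, Review -> day 2

Checking: Launch(day 2) before Triage(day 3); Review(day 2) before Build(day 3); Package(day 1) before Review(day 2); QA(day 1) before Build(day 3); Review(day 2) before Triage(day 3); Review(day 2) != Build(day 3); QA(day 1) != Scope(day 2); Build(day 3) != Package(day 1); Launch(day 2) != Package(day 1); Triage(day 3) != Package(day 1); QA(day 1) != Triage(day 3); QA(day 1) != Launch(day 2); max 3 per day (cap 3).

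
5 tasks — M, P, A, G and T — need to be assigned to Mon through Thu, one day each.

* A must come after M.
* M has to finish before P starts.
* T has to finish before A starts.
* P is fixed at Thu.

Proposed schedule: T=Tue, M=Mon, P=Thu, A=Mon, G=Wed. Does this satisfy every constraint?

A must come after M — violated.
M has to finish before P starts — holds.
P is fixed at Thu — holds.
T has to finish before A starts — violated.

No — it violates: T has to finish before A starts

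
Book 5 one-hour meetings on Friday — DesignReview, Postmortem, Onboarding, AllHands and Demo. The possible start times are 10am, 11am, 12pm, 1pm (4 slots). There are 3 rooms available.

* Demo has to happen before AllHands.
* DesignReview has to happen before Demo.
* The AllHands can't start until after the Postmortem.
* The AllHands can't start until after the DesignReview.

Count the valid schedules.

44

Splitting on DesignReview: it can be 10am (32), 11am (12). Listing each branch's schedules as (Postmortem, Onboarding, AllHands, Demo):
DesignReview=10am: (10am,10am,12pm,11am) (10am,10am,1pm,11am) (10am,10am,1pm,12pm) (10am,11am,12pm,11am) (10am,11am,1pm,11am) (10am,11am,1pm,12pm) (10am,12pm,12pm,11am) (10am,12pm,1pm,11am) (10am,12pm,1pm,12pm) (10am,1pm,12pm,11am) (10am,1pm,1pm,11am) (10am,1pm,1pm,12pm) (11am,10am,12pm,11am) (11am,10am,1pm,11am) (11am,10am,1pm,12pm) (11am,11am,12pm,11am) (11am,11am,1pm,11am) (11am,11am,1pm,12pm) (11am,12pm,12pm,11am) (11am,12pm,1pm,11am) (11am,12pm,1pm,12pm) (11am,1pm,12pm,11am) (11am,1pm,1pm,11am) (11am,1pm,1pm,12pm) (12pm,10am,1pm,11am) (12pm,10am,1pm,12pm) (12pm,11am,1pm,11am) (12pm,11am,1pm,12pm) (12pm,12pm,1pm,11am) (12pm,12pm,1pm,12pm) (12pm,1pm,1pm,11am) (12pm,1pm,1pm,12pm) — 32.
DesignReview=11am: (10am,10am,1pm,12pm) (10am,11am,1pm,12pm) (10am,12pm,1pm,12pm) (10am,1pm,1pm,12pm) (11am,10am,1pm,12pm) (11am,11am,1pm,12pm) (11am,12pm,1pm,12pm) (11am,1pm,1pm,12pm) (12pm,10am,1pm,12pm) (12pm,11am,1pm,12pm) (12pm,12pm,1pm,12pm) (12pm,1pm,1pm,12pm) — 12.
Summing: 32 + 12 = 44.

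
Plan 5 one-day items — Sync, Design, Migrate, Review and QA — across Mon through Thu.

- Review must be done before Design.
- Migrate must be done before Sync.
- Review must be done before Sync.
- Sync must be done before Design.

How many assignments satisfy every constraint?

24

Splitting on Sync: it can be Tue (8), Wed (16). Listing each branch's schedules as (Design, Migrate, Review, QA):
Sync=Tue: (Wed,Mon,Mon,Mon) (Wed,Mon,Mon,Tue) (Wed,Mon,Mon,Wed) (Wed,Mon,Mon,Thu) (Thu,Mon,Mon,Mon) (Thu,Mon,Mon,Tue) (Thu,Mon,Mon,Wed) (Thu,Mon,Mon,Thu) — 8.
Sync=Wed: (Thu,Mon,Mon,Mon) (Thu,Mon,Mon,Tue) (Thu,Mon,Mon,Wed) (Thu,Mon,Mon,Thu) (Thu,Mon,Tue,Mon) (Thu,Mon,Tue,Tue) (Thu,Mon,Tue,Wed) (Thu,Mon,Tue,Thu) (Thu,Tue,Mon,Mon) (Thu,Tue,Mon,Tue) (Thu,Tue,Mon,Wed) (Thu,Tue,Mon,Thu) (Thu,Tue,Tue,Mon) (Thu,Tue,Tue,Tue) (Thu,Tue,Tue,Wed) (Thu,Tue,Tue,Thu) — 16.
Summing: 8 + 16 = 24.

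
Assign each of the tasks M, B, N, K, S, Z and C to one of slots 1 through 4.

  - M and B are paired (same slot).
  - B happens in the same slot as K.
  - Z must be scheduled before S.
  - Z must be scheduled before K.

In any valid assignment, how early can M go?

M must be in the same slot as K, which can't be before 2, so M is at least 2.
M at 2 is achievable: N in 1, S in 2, K in 2, Z in 1, C in 1, B in 2, M in 2.

2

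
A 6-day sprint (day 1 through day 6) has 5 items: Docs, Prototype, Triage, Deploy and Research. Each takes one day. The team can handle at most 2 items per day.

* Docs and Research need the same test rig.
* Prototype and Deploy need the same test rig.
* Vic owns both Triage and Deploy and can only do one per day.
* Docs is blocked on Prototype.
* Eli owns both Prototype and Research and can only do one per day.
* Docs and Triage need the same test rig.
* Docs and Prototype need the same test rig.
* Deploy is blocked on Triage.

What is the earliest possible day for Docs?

Precedence pushes Docs to at least day 2.
Docs at day 2 is achievable: Triage in day 1; Deploy in day 2; Prototype in day 1; Docs in day 2; Research in day 3.

day 2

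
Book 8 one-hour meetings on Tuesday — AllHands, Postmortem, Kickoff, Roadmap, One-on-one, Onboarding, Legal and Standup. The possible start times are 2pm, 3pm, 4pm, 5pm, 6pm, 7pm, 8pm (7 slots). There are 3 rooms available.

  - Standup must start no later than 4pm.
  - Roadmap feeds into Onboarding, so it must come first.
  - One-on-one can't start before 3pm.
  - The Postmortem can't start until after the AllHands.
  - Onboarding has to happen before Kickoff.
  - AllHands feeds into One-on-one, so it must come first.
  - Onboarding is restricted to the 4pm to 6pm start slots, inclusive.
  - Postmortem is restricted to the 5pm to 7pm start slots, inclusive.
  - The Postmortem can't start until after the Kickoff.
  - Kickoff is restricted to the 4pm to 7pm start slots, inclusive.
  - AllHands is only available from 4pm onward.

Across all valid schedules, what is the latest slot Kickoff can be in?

6pm

Kickoff is available from 4pm; precedence pushes Kickoff to at least 5pm; Kickoff's own window allows nothing later than 7pm; downstream work caps Kickoff at 6pm.
Kickoff at 6pm is achievable: Onboarding=4pm; Postmortem=7pm; Roadmap=2pm; Kickoff=6pm; Standup=2pm; AllHands=4pm; Legal=2pm; One-on-one=5pm.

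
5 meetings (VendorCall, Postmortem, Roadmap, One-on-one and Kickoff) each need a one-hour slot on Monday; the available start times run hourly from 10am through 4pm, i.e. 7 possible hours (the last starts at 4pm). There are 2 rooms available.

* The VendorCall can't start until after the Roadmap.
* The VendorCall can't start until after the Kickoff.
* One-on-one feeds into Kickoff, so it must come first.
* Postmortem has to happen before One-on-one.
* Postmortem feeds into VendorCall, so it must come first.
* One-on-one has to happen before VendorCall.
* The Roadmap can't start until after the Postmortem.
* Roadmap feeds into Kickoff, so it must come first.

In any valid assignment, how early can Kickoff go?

12pm

Precedence pushes Kickoff to at least 12pm; downstream work caps Kickoff at 3pm.
Kickoff at 12pm is achievable: VendorCall -> 1pm; Kickoff -> 12pm; One-on-one -> 11am; Roadmap -> 11am; Postmortem -> 10am.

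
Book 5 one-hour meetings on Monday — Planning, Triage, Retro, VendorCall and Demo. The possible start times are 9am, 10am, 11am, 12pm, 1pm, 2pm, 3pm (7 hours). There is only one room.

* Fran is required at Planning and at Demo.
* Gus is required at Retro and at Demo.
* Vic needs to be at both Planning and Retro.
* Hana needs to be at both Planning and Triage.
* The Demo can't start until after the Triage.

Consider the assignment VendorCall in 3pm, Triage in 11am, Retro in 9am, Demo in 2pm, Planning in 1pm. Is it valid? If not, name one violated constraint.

Vic needs to be at both Planning and Retro — holds.
The Demo can't start until after the Triage — holds.
Hana needs to be at both Planning and Triage — holds.
Gus is required at Retro and at Demo — holds.
Fran is required at Planning and at Demo — holds.
There is only one room — holds.

Yes, all constraints hold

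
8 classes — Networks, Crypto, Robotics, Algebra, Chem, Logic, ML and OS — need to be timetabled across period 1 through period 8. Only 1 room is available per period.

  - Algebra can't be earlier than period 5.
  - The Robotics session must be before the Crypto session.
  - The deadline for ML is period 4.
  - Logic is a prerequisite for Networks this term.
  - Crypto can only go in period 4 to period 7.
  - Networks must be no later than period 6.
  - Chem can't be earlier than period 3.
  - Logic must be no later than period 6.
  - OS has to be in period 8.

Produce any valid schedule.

Algebra=period 5, Networks=period 6, Robotics=period 3, Logic=period 2, Crypto=period 4, Chem=period 7, ML=period 1, OS=period 8

Checking: Logic(period 2) before Networks(period 6); Robotics(period 3) before Crypto(period 4); Logic=period 2 in [period 1,period 6]; Algebra=period 5 in [period 5,period 8]; OS=period 8 in [period 8,period 8]; Crypto=period 4 in [period 4,period 7]; Networks=period 6 in [period 1,period 6]; ML=period 1 in [period 1,period 4]; Chem=period 7 in [period 3,period 8]; max 1 per period (cap 1).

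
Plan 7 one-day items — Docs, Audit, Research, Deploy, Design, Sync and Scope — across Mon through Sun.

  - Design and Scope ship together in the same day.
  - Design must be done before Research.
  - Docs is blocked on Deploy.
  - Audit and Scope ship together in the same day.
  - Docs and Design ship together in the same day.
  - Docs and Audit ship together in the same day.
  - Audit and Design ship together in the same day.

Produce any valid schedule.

Deploy -> Mon; Audit -> Tue; Sync -> Mon; Docs -> Tue; Design -> Tue; Research -> Wed; Scope -> Tue

Checking: Deploy(Mon) before Docs(Tue); Design(Tue) before Research(Wed); Design = Scope = Tue; Docs = Audit = Tue; Audit = Scope = Tue; Docs = Design = Tue; Audit = Design = Tue.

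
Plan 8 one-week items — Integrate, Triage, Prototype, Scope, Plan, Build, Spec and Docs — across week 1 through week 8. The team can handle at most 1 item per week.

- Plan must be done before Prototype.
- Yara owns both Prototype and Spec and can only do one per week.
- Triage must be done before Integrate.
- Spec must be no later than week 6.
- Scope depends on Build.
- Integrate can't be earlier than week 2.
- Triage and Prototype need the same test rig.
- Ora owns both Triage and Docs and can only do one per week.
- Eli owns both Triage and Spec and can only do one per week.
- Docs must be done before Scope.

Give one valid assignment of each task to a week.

Spec -> week 1; Plan -> week 7; Docs -> week 5; Scope -> week 6; Build -> week 4; Integrate -> week 3; Prototype -> week 8; Triage -> week 2

Checking: Build(week 4) before Scope(week 6); Plan(week 7) before Prototype(week 8); Triage(week 2) before Integrate(week 3); Docs(week 5) before Scope(week 6); Prototype(week 8) != Spec(week 1); Triage(week 2) != Prototype(week 8); Triage(week 2) != Spec(week 1); Triage(week 2) != Docs(week 5); Integrate=week 3 in [week 2,week 8]; Spec=week 1 in [week 1,week 6]; max 1 per week (cap 1).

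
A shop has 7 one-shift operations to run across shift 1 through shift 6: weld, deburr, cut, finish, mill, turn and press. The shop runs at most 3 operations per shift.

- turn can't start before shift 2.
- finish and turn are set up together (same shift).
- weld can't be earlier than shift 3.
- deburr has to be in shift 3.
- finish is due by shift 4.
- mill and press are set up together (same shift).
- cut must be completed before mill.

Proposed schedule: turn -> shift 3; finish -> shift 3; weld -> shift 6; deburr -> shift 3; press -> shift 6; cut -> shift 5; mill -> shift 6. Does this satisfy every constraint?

Yes, all constraints hold

turn can't start before shift 2 — holds.
finish is due by shift 4 — holds.
mill and press are set up together (same shift) — holds.
weld can't be earlier than shift 3 — holds.
finish and turn are set up together (same shift) — holds.
cut must be completed before mill — holds.
deburr has to be in shift 3 — holds.
The shop runs at most 3 operations per shift — holds.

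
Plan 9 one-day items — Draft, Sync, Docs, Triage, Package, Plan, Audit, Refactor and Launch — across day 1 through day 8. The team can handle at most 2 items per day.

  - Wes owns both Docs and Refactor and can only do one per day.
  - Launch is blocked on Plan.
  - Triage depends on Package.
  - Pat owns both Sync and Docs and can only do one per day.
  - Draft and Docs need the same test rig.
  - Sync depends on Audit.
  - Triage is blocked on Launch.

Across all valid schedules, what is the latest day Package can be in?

day 7

Downstream work caps Package at day 7.
Package at day 7 is achievable: Launch in day 2, Triage in day 8, Docs in day 4, Audit in day 1, Sync in day 2, Package in day 7, Plan in day 1, Draft in day 3, Refactor in day 3.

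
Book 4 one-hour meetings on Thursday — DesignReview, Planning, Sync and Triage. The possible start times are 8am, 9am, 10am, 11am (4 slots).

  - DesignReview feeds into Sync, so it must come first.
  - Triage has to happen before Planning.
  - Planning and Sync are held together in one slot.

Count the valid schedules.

14

Splitting on DesignReview: it can be 8am (6), 9am (5), 10am (3). Listing each branch's schedules as (Planning, Sync, Triage):
DesignReview=8am: (9am,9am,8am) (10am,10am,8am) (10am,10am,9am) (11am,11am,8am) (11am,11am,9am) (11am,11am,10am) — 6.
DesignReview=9am: (10am,10am,8am) (10am,10am,9am) (11am,11am,8am) (11am,11am,9am) (11am,11am,10am) — 5.
DesignReview=10am: (11am,11am,8am) (11am,11am,9am) (11am,11am,10am) — 3.
Summing: 6 + 5 + 3 = 14.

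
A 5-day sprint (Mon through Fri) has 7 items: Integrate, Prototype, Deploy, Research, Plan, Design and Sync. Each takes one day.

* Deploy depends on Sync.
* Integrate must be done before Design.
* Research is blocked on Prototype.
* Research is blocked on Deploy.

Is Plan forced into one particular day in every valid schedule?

Plan can be Mon (e.g. Prototype=Mon, Plan=Mon, Deploy=Tue, Integrate=Mon, Research=Wed, Sync=Mon, Design=Tue) or Tue (e.g. Deploy in Tue, Integrate in Mon, Research in Wed, Design in Tue, Plan in Tue, Sync in Mon, Prototype in Mon).

No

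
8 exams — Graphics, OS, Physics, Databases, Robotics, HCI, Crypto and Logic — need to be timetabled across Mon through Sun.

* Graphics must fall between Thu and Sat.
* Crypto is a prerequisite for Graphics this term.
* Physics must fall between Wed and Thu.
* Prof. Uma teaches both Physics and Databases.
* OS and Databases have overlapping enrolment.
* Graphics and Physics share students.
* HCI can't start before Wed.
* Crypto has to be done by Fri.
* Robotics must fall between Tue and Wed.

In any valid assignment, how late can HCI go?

HCI is available from Wed.
HCI at Sun is achievable: Databases=Tue, OS=Mon, Crypto=Mon, Logic=Mon, Physics=Wed, Robotics=Tue, HCI=Sun, Graphics=Thu.

Sun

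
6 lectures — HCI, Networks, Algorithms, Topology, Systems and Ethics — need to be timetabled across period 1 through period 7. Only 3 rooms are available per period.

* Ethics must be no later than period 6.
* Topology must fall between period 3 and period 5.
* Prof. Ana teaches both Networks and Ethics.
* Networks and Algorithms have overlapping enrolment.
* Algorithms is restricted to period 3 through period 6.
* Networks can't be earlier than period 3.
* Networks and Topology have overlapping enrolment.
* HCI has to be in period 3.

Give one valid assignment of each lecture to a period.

Algorithms -> period 3, Systems -> period 1, Ethics -> period 1, Topology -> period 3, HCI -> period 3, Networks -> period 4

Checking: Networks(period 4) != Algorithms(period 3); Networks(period 4) != Topology(period 3); Networks(period 4) != Ethics(period 1); Topology=period 3 in [period 3,period 5]; Networks=period 4 in [period 3,period 7]; Algorithms=period 3 in [period 3,period 6]; Ethics=period 1 in [period 1,period 6]; HCI=period 3 in [period 3,period 3]; max 3 per period (cap 3).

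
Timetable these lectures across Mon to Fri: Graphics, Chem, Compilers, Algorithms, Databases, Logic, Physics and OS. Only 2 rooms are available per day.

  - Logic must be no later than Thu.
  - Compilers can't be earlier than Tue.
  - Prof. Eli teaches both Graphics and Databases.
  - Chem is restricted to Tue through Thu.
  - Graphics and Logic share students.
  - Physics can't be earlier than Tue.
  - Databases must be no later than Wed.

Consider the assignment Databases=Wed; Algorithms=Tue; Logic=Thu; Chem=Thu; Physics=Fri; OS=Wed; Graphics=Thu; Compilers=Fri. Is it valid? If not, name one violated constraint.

Prof. Eli teaches both Graphics and Databases — holds.
Logic must be no later than Thu — holds.
Compilers can't be earlier than Tue — holds.
Graphics and Logic share students — violated.
Only 2 rooms are available per day — violated.
Databases must be no later than Wed — holds.
Physics can't be earlier than Tue — holds.
Chem is restricted to Tue through Thu — holds.

No. Graphics and Logic share students is not satisfied.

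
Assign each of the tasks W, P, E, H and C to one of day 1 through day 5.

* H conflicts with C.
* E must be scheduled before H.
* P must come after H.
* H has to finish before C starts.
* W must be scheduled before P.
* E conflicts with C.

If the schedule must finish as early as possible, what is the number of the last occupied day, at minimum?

The precedence chain requires at least 3 distinct days.
3 works (last occupied day: day 3): for example P in day 3, W in day 1, H in day 2, C in day 3, E in day 1.

day 3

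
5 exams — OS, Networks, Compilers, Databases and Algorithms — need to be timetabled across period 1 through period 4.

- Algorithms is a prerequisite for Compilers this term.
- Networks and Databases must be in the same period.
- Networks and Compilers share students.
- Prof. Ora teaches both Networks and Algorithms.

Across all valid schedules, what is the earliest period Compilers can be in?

Precedence pushes Compilers to at least period 2.
Compilers at period 2 is achievable: Databases=period 3; Compilers=period 2; Networks=period 3; OS=period 1; Algorithms=period 1.

period 2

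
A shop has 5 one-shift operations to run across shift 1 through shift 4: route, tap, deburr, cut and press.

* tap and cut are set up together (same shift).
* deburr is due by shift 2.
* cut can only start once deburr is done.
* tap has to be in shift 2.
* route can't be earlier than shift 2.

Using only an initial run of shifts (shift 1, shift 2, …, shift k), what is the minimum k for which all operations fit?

The precedence chain requires at least 2 distinct shifts.
2 works (last occupied shift: shift 2): for example press -> shift 1; tap -> shift 2; deburr -> shift 1; cut -> shift 2; route -> shift 2.

2 shifts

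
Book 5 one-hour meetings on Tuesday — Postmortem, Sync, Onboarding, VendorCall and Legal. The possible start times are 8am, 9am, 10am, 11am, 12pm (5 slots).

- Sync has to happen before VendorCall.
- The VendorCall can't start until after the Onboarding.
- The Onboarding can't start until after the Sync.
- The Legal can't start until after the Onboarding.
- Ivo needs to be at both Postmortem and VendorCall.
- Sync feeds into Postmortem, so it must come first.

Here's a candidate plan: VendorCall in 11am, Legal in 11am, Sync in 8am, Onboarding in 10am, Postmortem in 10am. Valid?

The Onboarding can't start until after the Sync — holds.
The VendorCall can't start until after the Onboarding — holds.
Ivo needs to be at both Postmortem and VendorCall — holds.
The Legal can't start until after the Onboarding — holds.
Sync feeds into Postmortem, so it must come first — holds.
Sync has to happen before VendorCall — holds.

Yes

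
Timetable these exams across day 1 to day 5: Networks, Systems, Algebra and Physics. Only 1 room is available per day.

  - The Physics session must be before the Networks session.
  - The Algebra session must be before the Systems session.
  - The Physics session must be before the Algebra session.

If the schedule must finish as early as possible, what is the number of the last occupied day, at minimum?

4

The precedence chain requires at least 3 distinct days.
With at most 1 per day and 4 exams, at least 4 days are needed.
4 works (last occupied day: day 4): for example Networks in day 3; Algebra in day 2; Systems in day 4; Physics in day 1.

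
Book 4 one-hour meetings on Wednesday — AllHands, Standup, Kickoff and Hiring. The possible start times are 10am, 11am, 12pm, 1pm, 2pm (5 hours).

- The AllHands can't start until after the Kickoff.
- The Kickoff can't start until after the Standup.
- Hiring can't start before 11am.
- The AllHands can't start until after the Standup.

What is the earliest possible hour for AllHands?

Precedence pushes AllHands to at least 12pm.
AllHands at 12pm is achievable: AllHands -> 12pm, Kickoff -> 11am, Hiring -> 11am, Standup -> 10am.

12pm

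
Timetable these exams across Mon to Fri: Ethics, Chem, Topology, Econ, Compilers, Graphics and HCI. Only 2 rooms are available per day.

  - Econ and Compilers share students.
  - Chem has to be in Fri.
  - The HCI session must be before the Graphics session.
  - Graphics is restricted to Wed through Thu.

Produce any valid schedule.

Econ=Tue, Chem=Fri, Ethics=Mon, Compilers=Wed, Graphics=Wed, HCI=Mon, Topology=Tue

Checking: HCI(Mon) before Graphics(Wed); Econ(Tue) != Compilers(Wed); Graphics=Wed in [Wed,Thu]; Chem=Fri in [Fri,Fri]; max 2 per day (cap 2).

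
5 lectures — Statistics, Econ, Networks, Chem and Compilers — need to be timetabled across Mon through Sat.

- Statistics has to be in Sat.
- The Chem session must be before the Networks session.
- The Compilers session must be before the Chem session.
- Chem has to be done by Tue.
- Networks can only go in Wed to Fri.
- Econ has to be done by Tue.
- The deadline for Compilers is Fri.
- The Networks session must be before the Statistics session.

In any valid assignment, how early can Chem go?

Precedence pushes Chem to at least Tue; Chem's own window allows nothing later than Tue.
Chem at Tue is achievable: Econ in Mon, Statistics in Sat, Chem in Tue, Compilers in Mon, Networks in Wed.

Tue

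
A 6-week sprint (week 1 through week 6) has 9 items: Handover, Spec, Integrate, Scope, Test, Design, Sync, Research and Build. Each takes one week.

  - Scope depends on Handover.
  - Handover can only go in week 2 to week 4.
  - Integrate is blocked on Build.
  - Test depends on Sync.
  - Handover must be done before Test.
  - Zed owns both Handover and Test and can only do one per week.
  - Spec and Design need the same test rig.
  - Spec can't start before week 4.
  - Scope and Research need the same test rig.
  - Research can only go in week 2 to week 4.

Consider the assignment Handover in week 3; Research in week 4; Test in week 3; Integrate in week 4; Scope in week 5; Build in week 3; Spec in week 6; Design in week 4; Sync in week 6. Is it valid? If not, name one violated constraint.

Handover can only go in week 2 to week 4 — holds.
Zed owns both Handover and Test and can only do one per week — violated.
Test depends on Sync — violated.
Scope and Research need the same test rig — holds.
Integrate is blocked on Build — holds.
Research can only go in week 2 to week 4 — holds.
Handover must be done before Test — violated.
Scope depends on Handover — holds.
Spec can't start before week 4 — holds.
Spec and Design need the same test rig — holds.

No. Test depends on Sync is not satisfied.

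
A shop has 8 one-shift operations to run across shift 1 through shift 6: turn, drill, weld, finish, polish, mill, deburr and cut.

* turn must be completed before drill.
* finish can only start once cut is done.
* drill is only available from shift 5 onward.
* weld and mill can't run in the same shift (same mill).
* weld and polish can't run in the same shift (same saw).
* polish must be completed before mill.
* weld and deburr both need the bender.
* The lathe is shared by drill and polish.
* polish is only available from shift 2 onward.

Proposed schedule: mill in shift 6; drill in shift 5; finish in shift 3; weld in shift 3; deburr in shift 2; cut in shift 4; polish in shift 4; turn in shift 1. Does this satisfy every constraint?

No — it violates: finish can only start once cut is done

finish can only start once cut is done — violated.
polish must be completed before mill — holds.
polish is only available from shift 2 onward — holds.
turn must be completed before drill — holds.
weld and polish can't run in the same shift (same saw) — holds.
weld and deburr both need the bender — holds.
The lathe is shared by drill and polish — holds.
drill is only available from shift 5 onward — holds.
weld and mill can't run in the same shift (same mill) — holds.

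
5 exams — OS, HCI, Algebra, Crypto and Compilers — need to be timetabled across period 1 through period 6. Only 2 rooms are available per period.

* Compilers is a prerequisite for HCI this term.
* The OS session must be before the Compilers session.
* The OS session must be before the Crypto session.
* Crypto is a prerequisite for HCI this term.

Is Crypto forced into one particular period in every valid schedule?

Crypto can be period 2 (e.g. Compilers in period 2; HCI in period 3; Crypto in period 2; OS in period 1; Algebra in period 1) or period 3 (e.g. HCI in period 4, Compilers in period 2, Algebra in period 1, OS in period 1, Crypto in period 3).

No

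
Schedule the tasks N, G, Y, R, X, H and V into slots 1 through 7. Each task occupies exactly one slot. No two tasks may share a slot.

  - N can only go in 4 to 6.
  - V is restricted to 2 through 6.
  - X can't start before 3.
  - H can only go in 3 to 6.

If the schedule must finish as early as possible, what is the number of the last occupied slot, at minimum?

With at most 1 per slot and 7 tasks, at least 7 slots are needed.
N can't be placed before 4, so the schedule must run through at least slot 4.
7 works (last occupied slot: 7): for example X -> 5, H -> 3, V -> 2, R -> 7, Y -> 6, N -> 4, G -> 1.

7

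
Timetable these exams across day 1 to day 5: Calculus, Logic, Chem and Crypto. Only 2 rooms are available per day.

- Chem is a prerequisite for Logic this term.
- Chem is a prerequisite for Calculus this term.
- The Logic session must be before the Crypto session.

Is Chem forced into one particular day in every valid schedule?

No

Chem can be day 1 (e.g. Crypto=day 3; Logic=day 2; Calculus=day 2; Chem=day 1) or day 2 (e.g. Chem -> day 2; Calculus -> day 3; Crypto -> day 4; Logic -> day 3).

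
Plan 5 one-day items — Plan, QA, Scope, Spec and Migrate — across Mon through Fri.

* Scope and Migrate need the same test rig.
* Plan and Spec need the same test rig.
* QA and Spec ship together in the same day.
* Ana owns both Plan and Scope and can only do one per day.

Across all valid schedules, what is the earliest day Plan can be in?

Mon

Plan at Mon is achievable: Spec -> Tue, Migrate -> Mon, Plan -> Mon, QA -> Tue, Scope -> Tue.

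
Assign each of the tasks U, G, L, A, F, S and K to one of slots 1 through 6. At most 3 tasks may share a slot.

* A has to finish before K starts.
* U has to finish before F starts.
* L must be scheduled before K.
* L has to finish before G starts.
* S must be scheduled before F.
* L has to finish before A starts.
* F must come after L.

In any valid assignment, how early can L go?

Downstream work caps L at 4.
L at 1 is achievable: A -> 2, K -> 3, G -> 2, F -> 2, U -> 1, S -> 1, L -> 1.

1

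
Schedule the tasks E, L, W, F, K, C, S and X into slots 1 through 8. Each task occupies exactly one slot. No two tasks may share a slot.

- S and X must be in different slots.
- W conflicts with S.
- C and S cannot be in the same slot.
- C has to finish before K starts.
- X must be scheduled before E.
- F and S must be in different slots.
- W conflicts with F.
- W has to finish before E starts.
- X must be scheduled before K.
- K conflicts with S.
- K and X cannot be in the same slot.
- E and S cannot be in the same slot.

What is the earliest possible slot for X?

1

Downstream work caps X at 7.
X at 1 is achievable: W=2; L=6; X=1; S=8; F=7; C=4; E=3; K=5.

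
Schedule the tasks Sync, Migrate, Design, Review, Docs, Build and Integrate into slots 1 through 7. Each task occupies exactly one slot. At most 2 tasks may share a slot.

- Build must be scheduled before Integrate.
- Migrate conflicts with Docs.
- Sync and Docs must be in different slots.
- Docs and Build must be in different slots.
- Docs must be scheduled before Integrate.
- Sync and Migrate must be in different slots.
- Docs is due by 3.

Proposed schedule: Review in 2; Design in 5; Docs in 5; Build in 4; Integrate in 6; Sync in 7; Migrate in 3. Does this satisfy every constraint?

Invalid. Docs is due by 3.

Docs must be scheduled before Integrate — holds.
Build must be scheduled before Integrate — holds.
Sync and Migrate must be in different slots — holds.
At most 2 tasks may share a slot — holds.
Migrate conflicts with Docs — holds.
Docs is due by 3 — violated.
Docs and Build must be in different slots — holds.
Sync and Docs must be in different slots — holds.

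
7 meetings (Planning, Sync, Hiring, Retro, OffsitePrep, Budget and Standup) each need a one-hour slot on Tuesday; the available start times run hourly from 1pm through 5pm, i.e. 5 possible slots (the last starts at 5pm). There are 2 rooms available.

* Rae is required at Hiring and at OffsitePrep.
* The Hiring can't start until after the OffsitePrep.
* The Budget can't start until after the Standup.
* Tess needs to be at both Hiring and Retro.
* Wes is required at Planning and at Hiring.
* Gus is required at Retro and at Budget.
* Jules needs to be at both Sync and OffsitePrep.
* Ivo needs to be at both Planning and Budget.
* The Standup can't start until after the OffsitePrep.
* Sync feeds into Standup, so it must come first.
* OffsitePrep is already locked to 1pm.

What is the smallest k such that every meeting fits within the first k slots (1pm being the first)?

The precedence chain requires at least 3 distinct slots.
With at most 2 per slot and 7 meetings, at least 4 slots are needed.
4 works (last occupied slot: 4pm): for example Retro=3pm; Budget=4pm; OffsitePrep=1pm; Planning=1pm; Sync=2pm; Standup=3pm; Hiring=2pm.

4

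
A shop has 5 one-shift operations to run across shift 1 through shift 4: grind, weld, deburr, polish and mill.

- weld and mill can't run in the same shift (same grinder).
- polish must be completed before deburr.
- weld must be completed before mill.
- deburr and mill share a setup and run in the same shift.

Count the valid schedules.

Splitting on grind: it can be shift 1 (14), shift 2 (14), shift 3 (14), shift 4 (14). Listing each branch's schedules as (weld, deburr, polish, mill) by shift number:
grind=shift 1: (1,2,1,2) (1,3,1,3) (1,3,2,3) (1,4,1,4) (1,4,2,4) (1,4,3,4) (2,3,1,3) (2,3,2,3) (2,4,1,4) (2,4,2,4) (2,4,3,4) (3,4,1,4) (3,4,2,4) (3,4,3,4) — 14.
grind=shift 2: (1,2,1,2) (1,3,1,3) (1,3,2,3) (1,4,1,4) (1,4,2,4) (1,4,3,4) (2,3,1,3) (2,3,2,3) (2,4,1,4) (2,4,2,4) (2,4,3,4) (3,4,1,4) (3,4,2,4) (3,4,3,4) — 14.
grind=shift 3: (1,2,1,2) (1,3,1,3) (1,3,2,3) (1,4,1,4) (1,4,2,4) (1,4,3,4) (2,3,1,3) (2,3,2,3) (2,4,1,4) (2,4,2,4) (2,4,3,4) (3,4,1,4) (3,4,2,4) (3,4,3,4) — 14.
grind=shift 4: (1,2,1,2) (1,3,1,3) (1,3,2,3) (1,4,1,4) (1,4,2,4) (1,4,3,4) (2,3,1,3) (2,3,2,3) (2,4,1,4) (2,4,2,4) (2,4,3,4) (3,4,1,4) (3,4,2,4) (3,4,3,4) — 14.
Summing: 14 + 14 + 14 + 14 = 56.

56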